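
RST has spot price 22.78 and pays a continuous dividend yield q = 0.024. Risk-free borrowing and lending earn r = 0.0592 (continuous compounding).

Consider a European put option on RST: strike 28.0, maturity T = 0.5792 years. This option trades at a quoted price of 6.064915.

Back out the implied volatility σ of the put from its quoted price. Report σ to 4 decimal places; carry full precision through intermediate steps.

At σ = 0.4382 the Black–Scholes value reproduces the quote:
σ√T = 0.4382·√0.5792 = 0.333493
d₁ = (ln(S/K) + (r−q+σ²/2)T) / (σ√T) = (ln(22.78/28.0) + (0.0592−0.024+0.4382²/2)·0.5792) / 0.333493 = (-0.206322 + 0.075997) / 0.333493 = -0.390788
d₂ = d₁ − σ√T = -0.390788 − 0.333493 = -0.724281
e^{−rT} = 0.966293
e^{−qT} = 0.986195
N(−d₁) = 0.652023,  N(−d₂) = 0.765553
V = K·e^{−rT}·N(−d₂) − S·e^{−qT}·N(−d₁) = 20.712956 − 14.648041 = 6.064915 (the quoted price), and the Black–Scholes price is strictly increasing in σ, so σ is unique

sigma = 0.4382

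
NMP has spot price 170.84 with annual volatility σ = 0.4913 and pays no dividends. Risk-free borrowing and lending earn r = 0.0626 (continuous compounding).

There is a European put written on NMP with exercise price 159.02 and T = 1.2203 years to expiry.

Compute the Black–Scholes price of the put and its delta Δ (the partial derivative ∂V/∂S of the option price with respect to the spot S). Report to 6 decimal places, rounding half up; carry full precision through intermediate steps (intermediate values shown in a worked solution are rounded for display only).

σ√T = 0.4913·√1.2203 = 0.542725
d₁ = (ln(S/K) + (r+σ²/2)T) / (σ√T) = (ln(170.84/159.02) + (0.0626+0.4913²/2)·1.2203) / 0.542725 = (0.071697 + 0.223666) / 0.542725 = 0.544223
d₂ = d₁ − σ√T = 0.544223 − 0.542725 = 0.001498
e^{−rT} = 0.926454
N(−d₁) = 0.293144,  N(−d₂) = 0.499402
Put price V = K·e^{−rT}·N(−d₂) − S·N(−d₁) = 73.574336 − 50.080720 = 23.493616
Δ = −N(−d₁) = -0.293144

price = 23.493616
Δ = -0.293144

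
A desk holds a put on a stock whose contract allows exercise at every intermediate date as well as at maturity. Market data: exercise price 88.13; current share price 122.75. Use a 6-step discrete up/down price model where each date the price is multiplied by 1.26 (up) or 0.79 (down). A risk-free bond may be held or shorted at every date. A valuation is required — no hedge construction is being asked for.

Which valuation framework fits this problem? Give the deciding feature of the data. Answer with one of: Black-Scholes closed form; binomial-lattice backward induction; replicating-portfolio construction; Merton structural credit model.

framework: binomial-lattice backward induction

Key observation: the exercise right at every one of the 6 steps is what matters: each node needs max(88.13 − S, continuation), which only the stepwise tree valuation starting from spot 122.75 delivers.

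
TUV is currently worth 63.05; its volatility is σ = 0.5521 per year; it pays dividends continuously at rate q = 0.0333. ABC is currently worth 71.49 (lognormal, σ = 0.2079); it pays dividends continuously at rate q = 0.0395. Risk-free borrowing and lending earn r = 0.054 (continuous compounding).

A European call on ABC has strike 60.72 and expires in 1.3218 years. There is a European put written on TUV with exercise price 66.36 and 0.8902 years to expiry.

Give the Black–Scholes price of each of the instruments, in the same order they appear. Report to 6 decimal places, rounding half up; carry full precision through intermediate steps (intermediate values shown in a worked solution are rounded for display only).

[ABC call K=60.72]
σ√T = 0.2079·√1.3218 = 0.239022
d₁ = (ln(S/K) + (r−q+σ²/2)T) / (σ√T) = (ln(71.49/60.72) + (0.054−0.0395+0.2079²/2)·1.3218) / 0.239022 = (0.163284 + 0.047732) / 0.239022 = 0.882833
d₂ = d₁ − σ√T = 0.882833 − 0.239022 = 0.643811
e^{−rT} = 0.931111
e^{−qT} = 0.949128
N(d₁) = 0.811337,  N(d₂) = 0.740151
price = S·e^{−qT}·N(d₁) − K·e^{−rT}·N(d₂) = 55.051789 − 41.845947 = 13.205842
[TUV put K=66.36]
σ√T = 0.5521·√0.8902 = 0.520909
d₁ = (ln(S/K) + (r−q+σ²/2)T) / (σ√T) = (ln(63.05/66.36) + (0.054−0.0333+0.5521²/2)·0.8902) / 0.520909 = (-0.051166 + 0.154100) / 0.520909 = 0.197604
d₂ = d₁ − σ√T = 0.197604 − 0.520909 = -0.323305
e^{−rT} = 0.953066
e^{−qT} = 0.970791
N(−d₁) = 0.421677,  N(−d₂) = 0.626768
price = K·e^{−rT}·N(−d₂) − S·e^{−qT}·N(−d₁) = 39.640225 − 25.810201 = 13.830024

price(ABC call K=60.72) = 13.205842
price(TUV put K=66.36) = 13.830024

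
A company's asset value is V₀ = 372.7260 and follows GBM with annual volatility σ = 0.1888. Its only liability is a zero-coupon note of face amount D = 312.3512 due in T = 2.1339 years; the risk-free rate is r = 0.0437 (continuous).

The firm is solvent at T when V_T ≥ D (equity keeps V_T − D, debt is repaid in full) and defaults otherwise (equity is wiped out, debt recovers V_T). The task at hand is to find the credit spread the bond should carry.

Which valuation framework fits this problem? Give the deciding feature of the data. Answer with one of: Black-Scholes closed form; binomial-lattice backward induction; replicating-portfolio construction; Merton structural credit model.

framework: Merton structural credit model

Key observation: with the firm-asset dynamics (V₀ = 372.7260) and a single zero-coupon liability of face 312.3512 given, debt value, spread, and default probability all derive from the option view of the balance sheet.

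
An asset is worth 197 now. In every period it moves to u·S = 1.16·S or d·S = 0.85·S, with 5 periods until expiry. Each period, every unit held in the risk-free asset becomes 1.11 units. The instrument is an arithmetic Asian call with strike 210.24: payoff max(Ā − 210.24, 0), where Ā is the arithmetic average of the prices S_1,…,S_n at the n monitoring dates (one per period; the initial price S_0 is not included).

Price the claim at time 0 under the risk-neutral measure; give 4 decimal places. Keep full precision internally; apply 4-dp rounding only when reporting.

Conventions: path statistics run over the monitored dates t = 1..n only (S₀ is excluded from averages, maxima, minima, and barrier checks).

With p* = (R−d)/(u−d) = 0.8387, sum probability × payoff across the paths and divide by R^5.
Enumerate all 2^5 = 32 price paths (U = up ×1.16, D = down ×0.85); each path with k up-moves has probability p*^k·(1−p*)^(5−k).
DDDDD: Ā=124.2021, payoff=0.0000, prob=0.000109
UDDDD: Ā=169.4993, payoff=0.0000, prob=0.000568
DUDDD: Ā=157.2853, payoff=0.0000, prob=0.000568
UUDDD: Ā=214.6482, payoff=4.4082, prob=0.002952
DDUDD: Ā=146.9034, payoff=0.0000, prob=0.000568
UDUDD: Ā=200.4799, payoff=0.0000, prob=0.002952
DUUDD: Ā=188.2659, payoff=0.0000, prob=0.002952
UUUDD: Ā=256.9276, payoff=46.6876, prob=0.015348
DDDUD: Ā=138.0788, payoff=0.0000, prob=0.000568
UDDUD: Ā=188.4369, payoff=0.0000, prob=0.002952
DUDUD: Ā=176.2229, payoff=0.0000, prob=0.002952
UUDUD: Ā=240.4924, payoff=30.2524, prob=0.015348
DDUUD: Ā=165.8410, payoff=0.0000, prob=0.002952
UDUUD: Ā=226.3242, payoff=16.0842, prob=0.015348
DUUUD: Ā=214.1102, payoff=3.8702, prob=0.015348
UUUUD: Ā=292.1974, payoff=81.9574, prob=0.079810
DDDDU: Ā=130.5778, payoff=0.0000, prob=0.000568
UDDDU: Ā=178.2004, payoff=0.0000, prob=0.002952
DUDDU: Ā=165.9864, payoff=0.0000, prob=0.002952
UUDDU: Ā=226.5226, payoff=16.2826, prob=0.015348
DDUDU: Ā=155.6045, payoff=0.0000, prob=0.002952
UDUDU: Ā=212.3543, payoff=2.1143, prob=0.015348
DUUDU: Ā=200.1403, payoff=0.0000, prob=0.015348
UUUDU: Ā=273.1327, payoff=62.8927, prob=0.079810
DDDUU: Ā=146.7798, payoff=0.0000, prob=0.002952
UDDUU: Ā=200.3113, payoff=0.0000, prob=0.015348
DUDUU: Ā=188.0973, payoff=0.0000, prob=0.015348
UUDUU: Ā=256.6975, payoff=46.4575, prob=0.079810
DDUUU: Ā=177.7154, payoff=0.0000, prob=0.015348
UDUUU: Ā=242.5293, payoff=32.2893, prob=0.079810
DUUUU: Ā=230.3153, payoff=20.0753, prob=0.079810
UUUUU: Ā=314.3126, payoff=104.0726, prob=0.415010
Price = Σ prob·payoff / R^5 = 64.421006 / 1.685058 = 38.2307

price = 38.2307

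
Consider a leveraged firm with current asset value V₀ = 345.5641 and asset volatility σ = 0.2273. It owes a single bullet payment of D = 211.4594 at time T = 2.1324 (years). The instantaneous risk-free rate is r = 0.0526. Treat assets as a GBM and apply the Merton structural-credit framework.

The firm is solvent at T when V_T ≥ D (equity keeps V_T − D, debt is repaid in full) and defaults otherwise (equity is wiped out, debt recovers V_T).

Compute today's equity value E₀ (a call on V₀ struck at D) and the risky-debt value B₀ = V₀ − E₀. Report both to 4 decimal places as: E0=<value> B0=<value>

Equity is a call on the firm's assets struck at D = 211.4594:
d₁ = [ln(V₀/D) + (r + σ²/2)T] / (σ√T)
   = [ln(345.5641/211.4594) + (0.0526 + 0.5·0.2273²)·2.1324] / (0.2273·√2.1324)
   = [0.491145 + 0.167250] / 0.331920 = 1.983594
d₂ = d₁ − σ√T = 1.983594 − 0.331920 = 1.651673
N(d₁) = 0.976349,  N(d₂) = 0.950699,  e^(−rT) = 0.893897
E₀ = V₀·N(d₁) − D·e^(−rT)·N(d₂)
   = 345.5641·0.976349 − 211.4594·0.893897·0.950699 = 157.687238
B₀ = V₀ − E₀ = 345.5641 − 157.687238 = 187.876862

E0=157.6872 B0=187.8769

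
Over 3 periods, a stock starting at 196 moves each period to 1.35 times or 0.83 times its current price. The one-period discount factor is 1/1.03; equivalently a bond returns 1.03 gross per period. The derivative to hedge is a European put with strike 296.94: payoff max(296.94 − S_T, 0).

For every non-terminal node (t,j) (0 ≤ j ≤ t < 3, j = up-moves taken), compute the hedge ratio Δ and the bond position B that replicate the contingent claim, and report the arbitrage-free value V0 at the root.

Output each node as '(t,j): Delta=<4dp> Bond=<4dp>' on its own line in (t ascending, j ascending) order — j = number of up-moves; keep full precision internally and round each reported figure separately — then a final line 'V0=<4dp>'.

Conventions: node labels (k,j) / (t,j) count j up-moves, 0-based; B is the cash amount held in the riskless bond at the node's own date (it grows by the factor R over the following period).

The replicating-portfolio and risk-neutral prices coincide; use p* = (1.03−0.83)/(1.35−0.83) = 0.3846 for the latter.
Terminal payoffs: V(3,0)=184.8697, V(3,1)=114.6571, V(3,2)=0.4557, V(3,3)=0.0000
(2,0): S=135.0244. Δ = (V_up−V_dn)/(S_up−S_dn) = (114.6571−184.8697)/(182.2829−112.0703) = -1.0000. V = [p*·114.6571 + (1−p*)·184.8697]/1.03 = 153.2669. B = V − Δ·S = 288.2913.
(2,1): S=219.6180. Δ = (V_up−V_dn)/(S_up−S_dn) = (0.4557−114.6571)/(296.4843−182.2829) = -1.0000. V = [p*·0.4557 + (1−p*)·114.6571]/1.03 = 68.6733. B = V − Δ·S = 288.2913.
(2,2): S=357.2100. Δ = (V_up−V_dn)/(S_up−S_dn) = (0.0000−0.4557)/(482.2335−296.4843) = -0.0025. V = [p*·0.0000 + (1−p*)·0.4557]/1.03 = 0.2723. B = V − Δ·S = 1.1486.
(1,0): S=162.6800. Δ = (V_up−V_dn)/(S_up−S_dn) = (68.6733−153.2669)/(219.6180−135.0244) = -1.0000. V = [p*·68.6733 + (1−p*)·153.2669]/1.03 = 117.2144. B = V − Δ·S = 279.8944.
(1,1): S=264.6000. Δ = (V_up−V_dn)/(S_up−S_dn) = (0.2723−68.6733)/(357.2100−219.6180) = -0.4971. V = [p*·0.2723 + (1−p*)·68.6733]/1.03 = 41.1312. B = V − Δ·S = 172.6716.
(0,0): S=196.0000. Δ = (V_up−V_dn)/(S_up−S_dn) = (41.1312−117.2144)/(264.6000−162.6800) = -0.7465. V = [p*·41.1312 + (1−p*)·117.2144]/1.03 = 85.3900. B = V − Δ·S = 231.7038.
Verification: the root portfolio costs Δ(0,0)·S0 + B(0,0) = 85.3900, matching V0.

(0,0): Delta=-0.7465 Bond=231.7038
(1,0): Delta=-1.0000 Bond=279.8944
(1,1): Delta=-0.4971 Bond=172.6716
(2,0): Delta=-1.0000 Bond=288.2913
(2,1): Delta=-1.0000 Bond=288.2913
(2,2): Delta=-0.0025 Bond=1.1486
V0=85.3900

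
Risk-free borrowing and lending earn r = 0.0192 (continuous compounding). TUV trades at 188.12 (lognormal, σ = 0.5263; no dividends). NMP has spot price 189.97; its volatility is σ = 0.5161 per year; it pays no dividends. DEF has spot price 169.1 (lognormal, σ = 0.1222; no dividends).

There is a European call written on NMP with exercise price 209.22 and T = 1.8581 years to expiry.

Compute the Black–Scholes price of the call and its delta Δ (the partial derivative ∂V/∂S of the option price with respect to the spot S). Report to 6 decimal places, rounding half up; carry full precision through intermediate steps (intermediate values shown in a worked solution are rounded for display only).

price = 48.110236
Δ = 0.604598

σ√T = 0.5161·√1.8581 = 0.703507
d₁ = (ln(S/K) + (r+σ²/2)T) / (σ√T) = (ln(189.97/209.22) + (0.0192+0.5161²/2)·1.8581) / 0.703507 = (-0.096520 + 0.283137) / 0.703507 = 0.265266
d₂ = d₁ − σ√T = 0.265266 − 0.703507 = -0.438241
e^{−rT} = 0.964953
N(d₁) = 0.604598,  N(d₂) = 0.330606
Call price V = S·N(d₁) − K·e^{−rT}·N(d₂) = 114.855419 − 66.745183 = 48.110236
Δ = N(d₁) = 0.604598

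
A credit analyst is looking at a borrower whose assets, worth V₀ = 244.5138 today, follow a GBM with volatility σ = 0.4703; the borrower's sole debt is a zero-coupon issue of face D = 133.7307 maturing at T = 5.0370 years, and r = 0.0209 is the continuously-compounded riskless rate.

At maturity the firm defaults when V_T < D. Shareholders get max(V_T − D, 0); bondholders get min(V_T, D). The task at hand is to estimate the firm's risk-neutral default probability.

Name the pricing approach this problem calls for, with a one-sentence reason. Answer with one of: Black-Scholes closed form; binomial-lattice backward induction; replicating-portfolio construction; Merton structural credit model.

framework: Merton structural credit model

Key observation: assets follow a GBM and default happens iff V_T < 133.7307; valuing claims on that split (equity as a call, risky debt as the residual) is the structural model's definition.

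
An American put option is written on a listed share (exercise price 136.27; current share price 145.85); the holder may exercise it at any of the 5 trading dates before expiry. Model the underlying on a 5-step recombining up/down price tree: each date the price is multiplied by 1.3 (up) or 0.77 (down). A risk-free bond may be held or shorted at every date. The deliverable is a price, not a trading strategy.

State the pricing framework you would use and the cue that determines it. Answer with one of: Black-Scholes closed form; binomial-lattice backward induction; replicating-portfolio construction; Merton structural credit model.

Key observation: the exercise right at every one of the 5 steps is what matters: each node needs max(136.27 − S, continuation), which only the stepwise tree valuation starting from spot 145.85 delivers.

framework: binomial-lattice backward induction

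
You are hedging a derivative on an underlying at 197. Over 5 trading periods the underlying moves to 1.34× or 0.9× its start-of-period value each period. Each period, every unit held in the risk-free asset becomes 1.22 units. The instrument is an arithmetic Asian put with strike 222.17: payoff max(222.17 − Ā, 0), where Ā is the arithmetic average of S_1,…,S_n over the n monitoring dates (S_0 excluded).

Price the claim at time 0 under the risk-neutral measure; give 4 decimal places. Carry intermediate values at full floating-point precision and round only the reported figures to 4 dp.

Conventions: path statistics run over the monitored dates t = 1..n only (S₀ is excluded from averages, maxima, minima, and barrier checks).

price = 0.5889

Risk-neutral up-probability p* = (R−d)/(u−d) = (1.22−0.9)/(1.34−0.9) = 0.7273; the claim prices as the p*-weighted sum of path payoffs discounted by R^5.
Enumerate all 2^5 = 32 price paths (U = up ×1.34, D = down ×0.9); each path with k up-moves has probability p*^k·(1−p*)^(5−k).
DDDDD: Ā=145.2122, payoff=76.9578, prob=0.001509
UDDDD: Ā=216.2049, payoff=5.9651, prob=0.004024
DUDDD: Ā=198.8689, payoff=23.3011, prob=0.004024
UUDDD: Ā=296.0937, payoff=0.0000, prob=0.010730
DDUDD: Ā=183.2665, payoff=38.9035, prob=0.004024
UDUDD: Ā=272.8635, payoff=0.0000, prob=0.010730
DUUDD: Ā=255.5275, payoff=0.0000, prob=0.010730
UUUDD: Ā=380.4520, payoff=0.0000, prob=0.028612
DDDUD: Ā=169.2243, payoff=52.9457, prob=0.004024
UDDUD: Ā=251.9562, payoff=0.0000, prob=0.010730
DUDUD: Ā=234.6202, payoff=0.0000, prob=0.010730
UUDUD: Ā=349.3235, payoff=0.0000, prob=0.028612
DDUUD: Ā=219.0178, payoff=3.1522, prob=0.010730
UDUUD: Ā=326.0932, payoff=0.0000, prob=0.028612
DUUUD: Ā=308.7572, payoff=0.0000, prob=0.028612
UUUUD: Ā=459.7052, payoff=0.0000, prob=0.076299
DDDDU: Ā=156.5864, payoff=65.5836, prob=0.004024
UDDDU: Ā=233.1397, payoff=0.0000, prob=0.010730
DUDDU: Ā=215.8037, payoff=6.3663, prob=0.010730
UUDDU: Ā=321.3078, payoff=0.0000, prob=0.028612
DDUDU: Ā=200.2013, payoff=21.9687, prob=0.010730
UDUDU: Ā=298.0776, payoff=0.0000, prob=0.028612
DUUDU: Ā=280.7416, payoff=0.0000, prob=0.028612
UUUDU: Ā=417.9930, payoff=0.0000, prob=0.076299
DDDUU: Ā=186.1592, payoff=36.0108, prob=0.010730
UDDUU: Ā=277.1703, payoff=0.0000, prob=0.028612
DUDUU: Ā=259.8343, payoff=0.0000, prob=0.028612
UUDUU: Ā=386.8645, payoff=0.0000, prob=0.076299
DDUUU: Ā=244.2319, payoff=0.0000, prob=0.028612
UDUUU: Ā=363.6342, payoff=0.0000, prob=0.076299
DUUUU: Ā=346.2982, payoff=0.0000, prob=0.076299
UUUUU: Ā=515.5996, payoff=0.0000, prob=0.203463
Price = Σ prob·payoff / R^5 = 1.591533 / 2.702708 = 0.5889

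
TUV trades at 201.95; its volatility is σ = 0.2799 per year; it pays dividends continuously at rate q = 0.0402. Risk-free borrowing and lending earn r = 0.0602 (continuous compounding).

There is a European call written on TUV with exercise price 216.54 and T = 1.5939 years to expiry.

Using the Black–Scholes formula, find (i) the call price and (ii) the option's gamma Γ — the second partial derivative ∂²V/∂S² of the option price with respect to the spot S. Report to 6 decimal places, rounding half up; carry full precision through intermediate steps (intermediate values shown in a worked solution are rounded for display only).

σ√T = 0.2799·√1.5939 = 0.353373
d₁ = (ln(S/K) + (r−q+σ²/2)T) / (σ√T) = (ln(201.95/216.54) + (0.0602−0.0402+0.2799²/2)·1.5939) / 0.353373 = (-0.069755 + 0.094314) / 0.353373 = 0.069499
d₂ = d₁ − σ√T = 0.069499 − 0.353373 = -0.283874
e^{−rT} = 0.908507
e^{−qT} = 0.937935
N(d₁) = 0.527704,  N(d₂) = 0.388253
Call price V = S·e^{−qT}·N(d₁) − K·e^{−rT}·N(d₂) = 99.955519 − 76.380367 = 23.575153
φ(d₁) = (1/√(2π))·e^{−d₁²/2} = 0.397980
Γ = e^{−qT}·φ(d₁) / (S·σ·√T) = 0.005231

price = 23.575153
Γ = 0.005231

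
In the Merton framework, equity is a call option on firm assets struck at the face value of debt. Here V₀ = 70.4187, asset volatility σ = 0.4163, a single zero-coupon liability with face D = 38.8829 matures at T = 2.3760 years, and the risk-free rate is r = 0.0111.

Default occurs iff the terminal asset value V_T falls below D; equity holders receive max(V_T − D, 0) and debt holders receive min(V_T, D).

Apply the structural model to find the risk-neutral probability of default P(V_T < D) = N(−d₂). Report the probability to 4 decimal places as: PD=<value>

Apply the equity-as-call identities (strike 38.8829, horizon 2.3760 years):
d₁ = [ln(V₀/D) + (r + σ²/2)T] / (σ√T)
   = [ln(70.4187/38.8829) + (0.0111 + 0.5·0.4163²)·2.3760] / (0.4163·√2.3760)
   = [0.593904 + 0.232261] / 0.641696 = 1.287470
d₂ = d₁ − σ√T = 1.287470 − 0.641696 = 0.645774
risk-neutral PD = N(−d₂) = N(-0.645774) = 0.259213

PD=0.2592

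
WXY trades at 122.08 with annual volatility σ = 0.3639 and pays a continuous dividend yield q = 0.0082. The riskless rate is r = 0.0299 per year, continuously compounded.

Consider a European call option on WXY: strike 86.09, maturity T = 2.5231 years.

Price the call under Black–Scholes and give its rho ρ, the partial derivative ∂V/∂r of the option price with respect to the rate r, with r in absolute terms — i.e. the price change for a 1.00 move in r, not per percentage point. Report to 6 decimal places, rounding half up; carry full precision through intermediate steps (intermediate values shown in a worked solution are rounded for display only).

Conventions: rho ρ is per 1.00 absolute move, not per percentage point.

price = 47.641179
ρ = 132.759777

σ√T = 0.3639·√2.5231 = 0.578029
d₁ = (ln(S/K) + (r−q+σ²/2)T) / (σ√T) = (ln(122.08/86.09) + (0.0299−0.0082+0.3639²/2)·2.5231) / 0.578029 = (0.349283 + 0.221810) / 0.578029 = 0.988002
d₂ = d₁ − σ√T = 0.988002 − 0.578029 = 0.409973
e^{−rT} = 0.927335
e^{−qT} = 0.979523
N(d₁) = 0.838424,  N(d₂) = 0.659087
Call price V = S·e^{−qT}·N(d₁) − K·e^{−rT}·N(d₂) = 100.258902 − 52.617723 = 47.641179
ρ = K·T·e^{−rT}·N(d₂) = 132.759777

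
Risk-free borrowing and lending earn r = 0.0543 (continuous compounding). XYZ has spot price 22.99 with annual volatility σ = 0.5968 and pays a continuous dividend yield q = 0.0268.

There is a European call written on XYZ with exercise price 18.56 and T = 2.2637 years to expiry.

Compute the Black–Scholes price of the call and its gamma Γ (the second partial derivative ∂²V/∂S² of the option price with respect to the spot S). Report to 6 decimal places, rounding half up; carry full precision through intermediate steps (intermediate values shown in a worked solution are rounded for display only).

price = 9.491810
Γ = 0.013660

σ√T = 0.5968·√2.2637 = 0.897921
d₁ = (ln(S/K) + (r−q+σ²/2)T) / (σ√T) = (ln(22.99/18.56) + (0.0543−0.0268+0.5968²/2)·2.2637) / 0.897921 = (0.214051 + 0.465383) / 0.897921 = 0.756674
d₂ = d₁ − σ√T = 0.756674 − 0.897921 = -0.141247
e^{−rT} = 0.884335
e^{−qT} = 0.941136
N(d₁) = 0.775377,  N(d₂) = 0.443837
Call price V = S·e^{−qT}·N(d₁) − K·e^{−rT}·N(d₂) = 16.776629 − 7.284819 = 9.491810
φ(d₁) = (1/√(2π))·e^{−d₁²/2} = 0.299627
Γ = e^{−qT}·φ(d₁) / (S·σ·√T) = 0.013660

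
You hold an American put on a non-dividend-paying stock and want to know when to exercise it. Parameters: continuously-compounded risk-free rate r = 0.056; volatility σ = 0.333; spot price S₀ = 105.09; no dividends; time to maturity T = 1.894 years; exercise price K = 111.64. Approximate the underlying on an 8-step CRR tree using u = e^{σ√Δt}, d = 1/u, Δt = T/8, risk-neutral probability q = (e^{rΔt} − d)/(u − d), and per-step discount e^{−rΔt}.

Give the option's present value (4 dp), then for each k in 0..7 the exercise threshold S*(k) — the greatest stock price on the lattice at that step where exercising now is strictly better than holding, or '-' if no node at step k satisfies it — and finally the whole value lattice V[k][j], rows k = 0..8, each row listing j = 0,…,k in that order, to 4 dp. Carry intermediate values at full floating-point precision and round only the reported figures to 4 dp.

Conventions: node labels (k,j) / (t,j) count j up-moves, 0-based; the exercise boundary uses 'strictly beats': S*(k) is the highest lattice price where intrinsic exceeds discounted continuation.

price = 18.2975
boundary = - - 76.0022 64.6336 76.0022 64.6336 76.0022 89.3704
tree:
18.2975
25.9486 11.1522
35.6378 16.9740 5.6414
47.0064 25.0548 9.3646 2.0773
56.6745 35.6378 15.1647 3.8277 0.3864
64.8963 47.0064 23.7730 6.9808 0.7841 0.0000
71.8884 56.6745 35.6378 12.5699 1.5909 0.0000 0.0000
77.8345 64.8963 47.0064 22.2696 3.2281 0.0000 0.0000 0.0000
82.8912 71.8884 56.6745 35.6378 6.5500 0.0000 0.0000 0.0000 0.0000

params: Δt=0.23675 u=1.17589 d=0.85042 q=0.50059 e^(-rΔt)=0.98683
t_8 payoffs: 82.8912 71.8884 56.6745 35.6378 6.5500 0.0000 0.0000 0.0000 0.0000
t_7: node(7,0) S=33.8055 payoff=77.8345 vs cont=76.3642 → 77.8345 [stop]  node(7,1) S=46.7437 payoff=64.8963 vs cont=63.4260 → 64.8963 [stop]  node(7,2) S=64.6336 payoff=47.0064 vs cont=45.5361 → 47.0064 [stop]  node(7,3) S=89.3704 payoff=22.2696 vs cont=20.7993 → 22.2696 [stop]  node(7,4) S=123.5746 payoff=0.0000 vs cont=3.2281 → 3.2281 [wait]  node(7,5) S=170.8695 payoff=0.0000 vs cont=0.0000 → 0.0000 [wait]  node(7,6) S=236.2654 payoff=0.0000 vs cont=0.0000 → 0.0000 [wait]  node(7,7) S=326.6897 payoff=0.0000 vs cont=0.0000 → 0.0000 [wait]  ⇒ S*(7)=89.3704
t_6: node(6,0) S=39.7516 payoff=71.8884 vs cont=70.4180 → 71.8884 [stop]  node(6,1) S=54.9655 payoff=56.6745 vs cont=55.2041 → 56.6745 [stop]  node(6,2) S=76.0022 payoff=35.6378 vs cont=34.1675 → 35.6378 [stop]  node(6,3) S=105.0900 payoff=6.5500 vs cont=12.5699 → 12.5699 [wait]  node(6,4) S=145.3105 payoff=0.0000 vs cont=1.5909 → 1.5909 [wait]  node(6,5) S=200.9242 payoff=0.0000 vs cont=0.0000 → 0.0000 [wait]  node(6,6) S=277.8227 payoff=0.0000 vs cont=0.0000 → 0.0000 [wait]  ⇒ S*(6)=76.0022
t_5: node(5,0) S=46.7437 payoff=64.8963 vs cont=63.4260 → 64.8963 [stop]  node(5,1) S=64.6336 payoff=47.0064 vs cont=45.5361 → 47.0064 [stop]  node(5,2) S=89.3704 payoff=22.2696 vs cont=23.7730 → 23.7730 [wait]  node(5,3) S=123.5746 payoff=0.0000 vs cont=6.9808 → 6.9808 [wait]  node(5,4) S=170.8695 payoff=0.0000 vs cont=0.7841 → 0.7841 [wait]  node(5,5) S=236.2654 payoff=0.0000 vs cont=0.0000 → 0.0000 [wait]  ⇒ S*(5)=64.6336
t_4: node(4,0) S=54.9655 payoff=56.6745 vs cont=55.2041 → 56.6745 [stop]  node(4,1) S=76.0022 payoff=35.6378 vs cont=34.9102 → 35.6378 [stop]  node(4,2) S=105.0900 payoff=6.5500 vs cont=15.1647 → 15.1647 [wait]  node(4,3) S=145.3105 payoff=0.0000 vs cont=3.8277 → 3.8277 [wait]  node(4,4) S=200.9242 payoff=0.0000 vs cont=0.3864 → 0.3864 [wait]  ⇒ S*(4)=76.0022
t_3: node(3,0) S=64.6336 payoff=47.0064 vs cont=45.5361 → 47.0064 [stop]  node(3,1) S=89.3704 payoff=22.2696 vs cont=25.0548 → 25.0548 [wait]  node(3,2) S=123.5746 payoff=0.0000 vs cont=9.3646 → 9.3646 [wait]  node(3,3) S=170.8695 payoff=0.0000 vs cont=2.0773 → 2.0773 [wait]  ⇒ S*(3)=64.6336
t_2: node(2,0) S=76.0022 payoff=35.6378 vs cont=35.5434 → 35.6378 [stop]  node(2,1) S=105.0900 payoff=6.5500 vs cont=16.9740 → 16.9740 [wait]  node(2,2) S=145.3105 payoff=0.0000 vs cont=5.6414 → 5.6414 [wait]  ⇒ S*(2)=76.0022
t_1: node(1,0) S=89.3704 payoff=22.2696 vs cont=25.9486 → 25.9486 [wait]  node(1,1) S=123.5746 payoff=0.0000 vs cont=11.1522 → 11.1522 [wait]  ⇒ S*(1)=-
t_0: node(0,0) S=105.0900 payoff=6.5500 vs cont=18.2975 → 18.2975 [wait]  ⇒ S*(0)=-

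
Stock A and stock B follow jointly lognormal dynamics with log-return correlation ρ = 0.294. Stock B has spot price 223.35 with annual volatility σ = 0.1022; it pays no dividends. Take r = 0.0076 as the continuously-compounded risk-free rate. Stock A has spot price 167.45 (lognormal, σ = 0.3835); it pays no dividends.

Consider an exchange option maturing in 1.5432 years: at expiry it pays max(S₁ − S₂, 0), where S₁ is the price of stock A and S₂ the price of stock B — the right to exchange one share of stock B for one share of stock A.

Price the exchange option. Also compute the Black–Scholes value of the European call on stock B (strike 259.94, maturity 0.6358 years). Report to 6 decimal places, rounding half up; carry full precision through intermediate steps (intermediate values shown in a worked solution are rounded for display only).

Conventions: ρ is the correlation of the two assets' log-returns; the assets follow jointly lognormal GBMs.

exchange price = 13.895100
price(stock B call K=259.94) = 0.277780

σ_eff = √(σ₁² + σ₂² − 2ρσ₁σ₂) = √(0.3835² + 0.1022² − 2·0.294·0.3835·0.1022) = 0.366703
d₁ = (ln(S₁/S₂) + (q₂ − q₁ + σ_eff²/2)T) / (σ_eff√T) = (ln(167.45/223.35) + (0.0 − 0.0 + 0.067236)·1.5432) / 0.455539 = -0.404570
d₂ = d₁ − σ_eff√T = -0.404570 − 0.455539 = -0.860109
N(d₁) = 0.342897,  N(d₂) = 0.194865
V = S₁·e^{−q₁T}·N(d₁) − S₂·e^{−q₂T}·N(d₂) = 57.418099 − 43.522999 = 13.895100
[vanilla: stock B call K=259.94]
σ√T = 0.1022·√0.6358 = 0.081491
d₁ = (ln(S/K) + (r+σ²/2)T) / (σ√T) = (ln(223.35/259.94) + (0.0076+0.1022²/2)·0.6358) / 0.081491 = (-0.151711 + 0.008152) / 0.081491 = -1.761640
d₂ = d₁ − σ√T = -1.761640 − 0.081491 = -1.843131
e^{−rT} = 0.995180
N(d₁) = 0.039065,  N(d₂) = 0.032655
price = S·N(d₁) − K·e^{−rT}·N(d₂) = 8.725186 − 8.447406 = 0.277780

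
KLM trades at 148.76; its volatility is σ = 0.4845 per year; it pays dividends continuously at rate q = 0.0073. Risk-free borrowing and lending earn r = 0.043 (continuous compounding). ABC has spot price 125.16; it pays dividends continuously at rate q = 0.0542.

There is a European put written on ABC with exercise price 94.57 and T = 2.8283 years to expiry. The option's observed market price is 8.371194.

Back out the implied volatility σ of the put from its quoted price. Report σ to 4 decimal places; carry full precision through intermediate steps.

At σ = 0.2807 the Black–Scholes value reproduces the quote:
σ√T = 0.2807·√2.8283 = 0.472069
d₁ = (ln(S/K) + (r−q+σ²/2)T) / (σ√T) = (ln(125.16/94.57) + (0.043−0.0542+0.2807²/2)·2.8283) / 0.472069 = (0.280253 + 0.079747) / 0.472069 = 0.762601
d₂ = d₁ − σ√T = 0.762601 − 0.472069 = 0.290532
e^{−rT} = 0.885488
e^{−qT} = 0.857878
N(−d₁) = 0.222851,  N(−d₂) = 0.385704
V = K·e^{−rT}·N(−d₂) − S·e^{−qT}·N(−d₁) = 32.299106 − 23.927913 = 8.371194 (equal to the quote); since ∂V/∂σ > 0 for all σ, the implied volatility is unique

sigma = 0.2807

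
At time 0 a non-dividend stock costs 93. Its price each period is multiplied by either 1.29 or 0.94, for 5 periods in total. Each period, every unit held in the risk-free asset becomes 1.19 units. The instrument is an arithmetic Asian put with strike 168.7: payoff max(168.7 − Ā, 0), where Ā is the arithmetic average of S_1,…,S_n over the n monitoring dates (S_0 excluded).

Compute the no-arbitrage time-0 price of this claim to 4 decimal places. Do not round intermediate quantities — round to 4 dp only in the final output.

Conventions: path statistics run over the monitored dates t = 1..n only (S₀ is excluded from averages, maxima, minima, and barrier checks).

Risk-neutral up-probability p* = (R−d)/(u−d) = (1.19−0.94)/(1.29−0.94) = 0.7143; the claim prices as the p*-weighted sum of path payoffs discounted by R^5.
Enumerate all 2^5 = 32 price paths (U = up ×1.29, D = down ×0.94); each path with k up-moves has probability p*^k·(1−p*)^(5−k).
DDDDD: Ā=77.5404, payoff=91.1596, prob=0.001904
UDDDD: Ā=106.4118, payoff=62.2882, prob=0.004760
DUDDD: Ā=99.9018, payoff=68.7982, prob=0.004760
UUDDD: Ā=137.0993, payoff=31.6007, prob=0.011900
DDUDD: Ā=93.7824, payoff=74.9176, prob=0.004760
UDUDD: Ā=128.7014, payoff=39.9986, prob=0.011900
DUUDD: Ā=122.1914, payoff=46.5086, prob=0.011900
UUUDD: Ā=167.6881, payoff=1.0119, prob=0.029750
DDDUD: Ā=88.0301, payoff=80.6699, prob=0.004760
UDDUD: Ā=120.8073, payoff=47.8927, prob=0.011900
DUDUD: Ā=114.2973, payoff=54.4027, prob=0.011900
UUDUD: Ā=156.8548, payoff=11.8452, prob=0.029750
DDUUD: Ā=108.1779, payoff=60.5221, prob=0.011900
UDUUD: Ā=148.4569, payoff=20.2431, prob=0.029750
DUUUD: Ā=141.9469, payoff=26.7531, prob=0.029750
UUUUD: Ā=194.7995, payoff=0.0000, prob=0.074374
DDDDU: Ā=82.6230, payoff=86.0770, prob=0.004760
UDDDU: Ā=113.3869, payoff=55.3131, prob=0.011900
DUDDU: Ā=106.8769, payoff=61.8231, prob=0.011900
UUDDU: Ā=146.6715, payoff=22.0285, prob=0.029750
DDUDU: Ā=100.7575, payoff=67.9425, prob=0.011900
UDUDU: Ā=138.2736, payoff=30.4264, prob=0.029750
DUUDU: Ā=131.7636, payoff=36.9364, prob=0.029750
UUUDU: Ā=180.8246, payoff=0.0000, prob=0.074374
DDDUU: Ā=95.0053, payoff=73.6947, prob=0.011900
UDDUU: Ā=130.3796, payoff=38.3204, prob=0.029750
DUDUU: Ā=123.8696, payoff=44.8304, prob=0.029750
UUDUU: Ā=169.9913, payoff=0.0000, prob=0.074374
DDUUU: Ā=117.7502, payoff=50.9498, prob=0.029750
UDUUU: Ā=161.5934, payoff=7.1066, prob=0.074374
DUUUU: Ā=155.0834, payoff=13.6166, prob=0.074374
UUUUU: Ā=212.8272, payoff=0.0000, prob=0.185934
Price = Σ prob·payoff / R^5 = 18.340772 / 2.386354 = 7.6857

price = 7.6857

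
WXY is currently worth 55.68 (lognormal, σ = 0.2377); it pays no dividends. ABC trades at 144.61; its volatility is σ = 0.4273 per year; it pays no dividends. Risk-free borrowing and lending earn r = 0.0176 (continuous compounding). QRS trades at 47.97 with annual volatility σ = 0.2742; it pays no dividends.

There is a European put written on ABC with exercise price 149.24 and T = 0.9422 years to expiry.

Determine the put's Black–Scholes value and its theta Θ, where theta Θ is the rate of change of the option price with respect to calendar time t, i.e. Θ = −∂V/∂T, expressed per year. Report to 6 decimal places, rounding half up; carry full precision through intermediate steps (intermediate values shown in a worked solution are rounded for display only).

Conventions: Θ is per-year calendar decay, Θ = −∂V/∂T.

σ√T = 0.4273·√0.9422 = 0.414767
d₁ = (ln(S/K) + (r+σ²/2)T) / (σ√T) = (ln(144.61/149.24) + (0.0176+0.4273²/2)·0.9422) / 0.414767 = (-0.031515 + 0.102599) / 0.414767 = 0.171381
d₂ = d₁ − σ√T = 0.171381 − 0.414767 = -0.243386
e^{−rT} = 0.983554
N(−d₁) = 0.431962,  N(−d₂) = 0.596147
Put price V = K·e^{−rT}·N(−d₂) − S·N(−d₁) = 87.505761 − 62.466019 = 25.039742
φ(d₁) = (1/√(2π))·e^{−d₁²/2} = 0.393126
Θ = −S·φ(d₁)·σ/(2√T) + r·K·e^{−rT}·N(−d₂) = −12.513010 + 1.540101 = -10.972908

price = 25.039742
Θ = -10.972908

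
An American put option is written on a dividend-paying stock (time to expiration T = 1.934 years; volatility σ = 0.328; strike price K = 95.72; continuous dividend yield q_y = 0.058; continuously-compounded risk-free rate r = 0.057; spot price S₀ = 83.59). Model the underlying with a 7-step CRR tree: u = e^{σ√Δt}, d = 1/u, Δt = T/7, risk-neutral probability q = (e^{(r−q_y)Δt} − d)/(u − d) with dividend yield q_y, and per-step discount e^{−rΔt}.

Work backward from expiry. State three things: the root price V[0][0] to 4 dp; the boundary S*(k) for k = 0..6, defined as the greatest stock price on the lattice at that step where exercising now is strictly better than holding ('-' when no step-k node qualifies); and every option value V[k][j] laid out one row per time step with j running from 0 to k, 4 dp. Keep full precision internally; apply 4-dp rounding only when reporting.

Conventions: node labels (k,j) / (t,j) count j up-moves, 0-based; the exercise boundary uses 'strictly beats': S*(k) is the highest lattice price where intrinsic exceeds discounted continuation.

price = 21.2278
boundary = - - - 49.8344 59.2112 49.8344 59.2112
tree:
21.2278
28.3988 13.4188
36.7651 19.4144 6.7390
45.8856 27.1728 10.8420 2.0828
53.7775 36.5088 16.9899 3.8910 0.0000
60.4197 45.8856 25.6411 7.2689 0.0000 0.0000
66.0099 53.7775 36.5088 13.5791 0.0000 0.0000 0.0000
70.7149 60.4197 45.8856 25.3675 0.0000 0.0000 0.0000 0.0000

Δt=0.27629, u=1.18816, d=0.84164, q=0.45621, disc=e^(-rΔt)=0.98438
k=7 terminal: V=max(K-S,0) → 70.7149 60.4197 45.8856 25.3675 0.0000 0.0000 0.0000 0.0000
k=6: j=0 S=29.7101 intr=66.0099 cont=64.9866 V=66.0099[EX]; j=1 S=41.9425 intr=53.7775 cont=52.9487 V=53.7775[EX]; j=2 S=59.2112 intr=36.5088 cont=35.9544 V=36.5088[EX]; j=3 S=83.5900 intr=12.1300 cont=13.5791 V=13.5791[hold]; j=4 S=118.0061 intr=0.0000 cont=0.0000 V=0.0000[hold]; j=5 S=166.5922 intr=0.0000 cont=0.0000 V=0.0000[hold]; j=6 S=235.1824 intr=0.0000 cont=0.0000 V=0.0000[hold]  S*(6)=59.2112
k=5: j=0 S=35.3003 intr=60.4197 cont=59.4852 V=60.4197[EX]; j=1 S=49.8344 intr=45.8856 cont=45.1822 V=45.8856[EX]; j=2 S=70.3525 intr=25.3675 cont=25.6411 V=25.6411[hold]; j=3 S=99.3183 intr=0.0000 cont=7.2689 V=7.2689[hold]; j=4 S=140.2102 intr=0.0000 cont=0.0000 V=0.0000[hold]; j=5 S=197.9383 intr=0.0000 cont=0.0000 V=0.0000[hold]  S*(5)=49.8344
k=4: j=0 S=41.9425 intr=53.7775 cont=52.9487 V=53.7775[EX]; j=1 S=59.2112 intr=36.5088 cont=36.0773 V=36.5088[EX]; j=2 S=83.5900 intr=12.1300 cont=16.9899 V=16.9899[hold]; j=3 S=118.0061 intr=0.0000 cont=3.8910 V=3.8910[hold]; j=4 S=166.5922 intr=0.0000 cont=0.0000 V=0.0000[hold]  S*(4)=59.2112
k=3: j=0 S=49.8344 intr=45.8856 cont=45.1822 V=45.8856[EX]; j=1 S=70.3525 intr=25.3675 cont=27.1728 V=27.1728[hold]; j=2 S=99.3183 intr=0.0000 cont=10.8420 V=10.8420[hold]; j=3 S=140.2102 intr=0.0000 cont=2.0828 V=2.0828[hold]  S*(3)=49.8344
k=2: j=0 S=59.2112 intr=36.5088 cont=36.7651 V=36.7651[hold]; j=1 S=83.5900 intr=12.1300 cont=19.4144 V=19.4144[hold]; j=2 S=118.0061 intr=0.0000 cont=6.7390 V=6.7390[hold]  S*(2)=-
k=1: j=0 S=70.3525 intr=25.3675 cont=28.3988 V=28.3988[hold]; j=1 S=99.3183 intr=0.0000 cont=13.4188 V=13.4188[hold]  S*(1)=-
k=0: j=0 S=83.5900 intr=12.1300 cont=21.2278 V=21.2278[hold]  S*(0)=-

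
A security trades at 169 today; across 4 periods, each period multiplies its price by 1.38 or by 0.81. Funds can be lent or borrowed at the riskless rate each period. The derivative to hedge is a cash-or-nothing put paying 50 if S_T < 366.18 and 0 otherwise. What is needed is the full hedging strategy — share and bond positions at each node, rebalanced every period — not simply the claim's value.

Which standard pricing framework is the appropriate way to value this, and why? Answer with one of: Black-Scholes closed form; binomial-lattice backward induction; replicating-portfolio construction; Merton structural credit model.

Key observation: what is demanded is not a single number but the (Δ, B) position at each node of the 1.38/0.81 tree starting at 169; constructing those positions is the replicating-portfolio method.

framework: replicating-portfolio construction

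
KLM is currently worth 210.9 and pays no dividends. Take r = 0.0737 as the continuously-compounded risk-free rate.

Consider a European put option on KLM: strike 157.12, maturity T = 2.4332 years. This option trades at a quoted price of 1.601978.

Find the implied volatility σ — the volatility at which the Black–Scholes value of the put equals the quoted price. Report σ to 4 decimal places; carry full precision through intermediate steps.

At σ = 0.2047 the Black–Scholes value reproduces the quote:
σ√T = 0.2047·√2.4332 = 0.319306
d₁ = (ln(S/K) + (r+σ²/2)T) / (σ√T) = (ln(210.9/157.12) + (0.0737+0.2047²/2)·2.4332) / 0.319306 = (0.294374 + 0.230305) / 0.319306 = 1.643187
d₂ = d₁ − σ√T = 1.643187 − 0.319306 = 1.323882
e^{−rT} = 0.835833
N(−d₁) = 0.050172,  N(−d₂) = 0.092771
V = K·e^{−rT}·N(−d₂) − S·N(−d₁) = 12.183272 − 10.581294 = 1.601978 (equal to the quote); since ∂V/∂σ > 0 for all σ, the implied volatility is unique

sigma = 0.2047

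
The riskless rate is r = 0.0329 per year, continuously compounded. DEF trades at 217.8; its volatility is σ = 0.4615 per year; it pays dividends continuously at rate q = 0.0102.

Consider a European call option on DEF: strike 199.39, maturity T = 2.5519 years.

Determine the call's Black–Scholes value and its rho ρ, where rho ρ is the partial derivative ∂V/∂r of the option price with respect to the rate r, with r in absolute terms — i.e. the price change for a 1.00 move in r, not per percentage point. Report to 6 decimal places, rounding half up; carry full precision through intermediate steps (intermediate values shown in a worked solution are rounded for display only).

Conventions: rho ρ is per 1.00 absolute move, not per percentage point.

σ√T = 0.4615·√2.5519 = 0.737231
d₁ = (ln(S/K) + (r−q+σ²/2)T) / (σ√T) = (ln(217.8/199.39) + (0.0329−0.0102+0.4615²/2)·2.5519) / 0.737231 = (0.088315 + 0.329683) / 0.737231 = 0.566983
d₂ = d₁ − σ√T = 0.566983 − 0.737231 = -0.170248
e^{−rT} = 0.919470
e^{−qT} = 0.974306
N(d₁) = 0.714637,  N(d₂) = 0.432408
Call price V = S·e^{−qT}·N(d₁) − K·e^{−rT}·N(d₂) = 151.648816 − 79.274657 = 72.374159
ρ = K·T·e^{−rT}·N(d₂) = 202.300997

price = 72.374159
ρ = 202.300997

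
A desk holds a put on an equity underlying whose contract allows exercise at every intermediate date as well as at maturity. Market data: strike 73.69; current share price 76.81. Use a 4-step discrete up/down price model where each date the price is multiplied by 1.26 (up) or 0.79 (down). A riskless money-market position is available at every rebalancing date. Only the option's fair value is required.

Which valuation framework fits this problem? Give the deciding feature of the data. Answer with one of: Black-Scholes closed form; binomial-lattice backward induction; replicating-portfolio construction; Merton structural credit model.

framework: binomial-lattice backward induction

Key observation: with exercise allowed before expiry on a discrete up/down model (4 steps from spot 76.81), the strike-73.69 put's value must be rolled back through the tree testing early exercise at each node.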